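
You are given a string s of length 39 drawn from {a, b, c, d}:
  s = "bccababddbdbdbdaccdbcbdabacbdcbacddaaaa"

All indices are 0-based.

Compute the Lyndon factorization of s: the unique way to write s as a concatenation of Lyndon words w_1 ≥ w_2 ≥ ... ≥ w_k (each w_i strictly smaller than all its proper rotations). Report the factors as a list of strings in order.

emit factor 1: 'bcc' (i=0, period=3)
emit factor 2: 'ababddbdbdbdaccdbcbdabacbdcbacdd' (i=3, period=32)
emit factor 3: 'a' (i=35, period=1)
emit factor 4: 'a' (i=36, period=1)
emit factor 5: 'a' (i=37, period=1)
emit factor 6: 'a' (i=38, period=1)

["bcc", "ababddbdbdbdaccdbcbdabacbdcbacdd", "a", "a", "a", "a"]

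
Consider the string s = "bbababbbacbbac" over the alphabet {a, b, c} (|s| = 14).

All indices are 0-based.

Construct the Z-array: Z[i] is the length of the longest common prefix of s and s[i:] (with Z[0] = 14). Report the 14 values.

Z[0]=14
i=1: outside box; Z[1]=1 extend→box=[1,2)
i=2: outside box; Z[2]=0
i=3: outside box; Z[3]=1 extend→box=[3,4)
i=4: outside box; Z[4]=0
i=5: outside box; Z[5]=2 extend→box=[5,7)
i=6: min(r-i=1, Z[1]=1)=1; Z[6]=3 extend→box=[6,9)
i=7: min(r-i=2, Z[1]=1)=1; Z[7]=1
i=8: min(r-i=1, Z[2]=0)=0; Z[8]=0
i=9: outside box; Z[9]=0
i=10: outside box; Z[10]=3 extend→box=[10,13)
i=11: min(r-i=2, Z[1]=1)=1; Z[11]=1
i=12: min(r-i=1, Z[2]=0)=0; Z[12]=0
i=13: outside box; Z[13]=0

[14, 1, 0, 1, 0, 2, 3, 1, 0, 0, 3, 1, 0, 0]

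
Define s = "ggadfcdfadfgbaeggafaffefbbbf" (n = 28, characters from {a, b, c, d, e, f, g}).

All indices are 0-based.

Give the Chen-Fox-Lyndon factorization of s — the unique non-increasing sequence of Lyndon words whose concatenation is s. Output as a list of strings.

emit factor 1: 'g' (i=0, period=1)
emit factor 2: 'g' (i=1, period=1)
emit factor 3: 'adfcdfadfgbaeggafaffefbbbf' (i=2, period=26)

["g", "g", "adfcdfadfgbaeggafaffefbbbf"]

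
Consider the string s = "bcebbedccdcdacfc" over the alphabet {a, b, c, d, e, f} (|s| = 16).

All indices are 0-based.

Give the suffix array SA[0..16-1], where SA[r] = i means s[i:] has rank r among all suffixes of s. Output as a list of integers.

rank→(start, suffix):
  0 → (12, 'acfc')
  1 → (3, 'bbedccdcdacfc')
  2 → (0, 'bcebbedccdcdacfc')
  3 → (4, 'bedccdcdacfc')
  4 → (15, 'c')
  5 → (7, 'ccdcdacfc')
  6 → (10, 'cdacfc')
  7 → (8, 'cdcdacfc')
  8 → (1, 'cebbedccdcdacfc')
  9 → (13, 'cfc')
  10 → (11, 'dacfc')
  11 → (6, 'dccdcdacfc')
  12 → (9, 'dcdacfc')
  13 → (2, 'ebbedccdcdacfc')
  14 → (5, 'edccdcdacfc')
  15 → (14, 'fc')

[12, 3, 0, 4, 15, 7, 10, 8, 1, 13, 11, 6, 9, 2, 5, 14]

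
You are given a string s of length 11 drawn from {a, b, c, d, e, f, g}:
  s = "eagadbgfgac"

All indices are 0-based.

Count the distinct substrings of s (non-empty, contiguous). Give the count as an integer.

sorted suffixes:
  #0 SA[0]=9  'ac'
  #1 SA[1]=3  'adbgfgac'
  #2 SA[2]=1  'agadbgfgac'
  #3 SA[3]=5  'bgfgac'
  #4 SA[4]=10  'c'
  #5 SA[5]=4  'dbgfgac'
  #6 SA[6]=0  'eagadbgfgac'
  #7 SA[7]=7  'fgac'
  #8 SA[8]=8  'gac'
  #9 SA[9]=2  'gadbgfgac'
  #10 SA[10]=6  'gfgac'

SA = [9, 3, 1, 5, 10, 4, 0, 7, 8, 2, 6]
i: (SA[i-1],SA[i]) lcp shared
  1: (9,3) 1 'a'
  2: (3,1) 1 'a'
  3: (1,5) 0 ''
  4: (5,10) 0 ''
  5: (10,4) 0 ''
  6: (4,0) 0 ''
  7: (0,7) 0 ''
  8: (7,8) 0 ''
  9: (8,2) 2 'ga'
  10: (2,6) 1 'g'

n(n+1)/2 = 11·12/2 = 66
Σ LCP = 0 + 1 + 1 + 0 + 0 + 0 + 0 + 0 + 0 + 2 + 1 = 5
distinct = 66 − 5 = 61

61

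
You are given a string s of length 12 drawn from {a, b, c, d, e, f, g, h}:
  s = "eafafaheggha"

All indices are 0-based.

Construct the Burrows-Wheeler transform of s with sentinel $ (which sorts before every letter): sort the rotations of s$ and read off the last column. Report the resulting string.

aheff$haaegga

rank  rotation       last
    0  $eafafaheggha  a
    1  a$eafafaheggh  h
    2  afafaheggha$e  e
    3  afaheggha$eaf  f
    4  aheggha$eafaf  f
    5  eafafaheggha$  $
    6  eggha$eafafah  h
    7  fafaheggha$ea  a
    8  faheggha$eafa  a
    9  ggha$eafafahe  e
   10  gha$eafafaheg  g
   11  ha$eafafahegg  g
   12  heggha$eafafa  a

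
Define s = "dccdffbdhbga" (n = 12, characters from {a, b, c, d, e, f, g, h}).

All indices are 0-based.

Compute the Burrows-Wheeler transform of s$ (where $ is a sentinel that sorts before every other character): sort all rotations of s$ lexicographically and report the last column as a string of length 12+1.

rank  rotation       last
    0  $dccdffbdhbga  a
    1  a$dccdffbdhbg  g
    2  bdhbga$dccdff  f
    3  bga$dccdffbdh  h
    4  ccdffbdhbga$d  d
    5  cdffbdhbga$dc  c
    6  dccdffbdhbga$  $
    7  dffbdhbga$dcc  c
    8  dhbga$dccdffb  b
    9  fbdhbga$dccdf  f
   10  ffbdhbga$dccd  d
   11  ga$dccdffbdhb  b
   12  hbga$dccdffbd  d

agfhdc$cbfdbd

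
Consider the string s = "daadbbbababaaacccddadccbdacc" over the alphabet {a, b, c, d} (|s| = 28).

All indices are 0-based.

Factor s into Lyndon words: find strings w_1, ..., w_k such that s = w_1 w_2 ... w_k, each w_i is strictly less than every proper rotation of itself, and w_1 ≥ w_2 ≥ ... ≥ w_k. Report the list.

emit factor 1: 'd' (i=0, period=1)
emit factor 2: 'aadbbbabab' (i=1, period=10)
emit factor 3: 'aaacccddadccbdacc' (i=11, period=17)

["d", "aadbbbabab", "aaacccddadccbdacc"]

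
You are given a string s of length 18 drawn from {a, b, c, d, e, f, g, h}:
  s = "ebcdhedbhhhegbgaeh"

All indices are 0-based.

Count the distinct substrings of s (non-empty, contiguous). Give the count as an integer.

rank | idx | suffix
   0 |  15 | aeh
   1 |   1 | bcdhedbhhhegbgaeh
   2 |  13 | bgaeh
   3 |   7 | bhhhegbgaeh
   4 |   2 | cdhedbhhhegbgaeh
   5 |   6 | dbhhhegbgaeh
   6 |   3 | dhedbhhhegbgaeh
   7 |   0 | ebcdhedbhhhegbgaeh
   8 |   5 | edbhhhegbgaeh
   9 |  11 | egbgaeh
  10 |  16 | eh
  11 |  14 | gaeh
  12 |  12 | gbgaeh
  13 |  17 | h
  14 |   4 | hedbhhhegbgaeh
  15 |  10 | hegbgaeh
  16 |   9 | hhegbgaeh
  17 |   8 | hhhegbgaeh

SA = [15, 1, 13, 7, 2, 6, 3, 0, 5, 11, 16, 14, 12, 17, 4, 10, 9, 8]
rank  pair      lcp
   1  s[15:],s[1:]  0  ''
   2  s[1:],s[13:]  1  'b'
   3  s[13:],s[7:]  1  'b'
   4  s[7:],s[2:]  0  ''
   5  s[2:],s[6:]  0  ''
   6  s[6:],s[3:]  1  'd'
   7  s[3:],s[0:]  0  ''
   8  s[0:],s[5:]  1  'e'
   9  s[5:],s[11:]  1  'e'
  10  s[11:],s[16:]  1  'e'
  11  s[16:],s[14:]  0  ''
  12  s[14:],s[12:]  1  'g'
  13  s[12:],s[17:]  0  ''
  14  s[17:],s[4:]  1  'h'
  15  s[4:],s[10:]  2  'he'
  16  s[10:],s[9:]  1  'h'
  17  s[9:],s[8:]  2  'hh'

n(n+1)/2 = 18·19/2 = 171
Σ LCP = 0 + 0 + 1 + 1 + 0 + 0 + 1 + 0 + 1 + 1 + 1 + 0 + 1 + 0 + 1 + 2 + 1 + 2 = 13
distinct = 171 − 13 = 158

158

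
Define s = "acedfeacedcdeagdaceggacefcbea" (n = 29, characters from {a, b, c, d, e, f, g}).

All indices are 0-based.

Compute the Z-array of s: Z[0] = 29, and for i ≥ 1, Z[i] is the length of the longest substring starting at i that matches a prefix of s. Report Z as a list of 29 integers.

[29, 0, 0, 0, 0, 0, 4, 0, 0, 0, 0, 0, 0, 1, 0, 0, 3, 0, 0, 0, 0, 3, 0, 0, 0, 0, 0, 0, 1]

Z[0]=29
i=1: outside box; Z[1]=0
i=2: outside box; Z[2]=0
i=3: outside box; Z[3]=0
i=4: outside box; Z[4]=0
i=5: outside box; Z[5]=0
i=6: outside box; Z[6]=4 grow→box=[6,10)
i=7: min(r-i=3, Z[1]=0)=0; Z[7]=0
i=8: min(r-i=2, Z[2]=0)=0; Z[8]=0
i=9: min(r-i=1, Z[3]=0)=0; Z[9]=0
i=10: outside box; Z[10]=0
i=11: outside box; Z[11]=0
i=12: outside box; Z[12]=0
i=13: outside box; Z[13]=1 grow→box=[13,14)
i=14: outside box; Z[14]=0
i=15: outside box; Z[15]=0
i=16: outside box; Z[16]=3 grow→box=[16,19)
i=17: min(r-i=2, Z[1]=0)=0; Z[17]=0
i=18: min(r-i=1, Z[2]=0)=0; Z[18]=0
i=19: outside box; Z[19]=0
i=20: outside box; Z[20]=0
i=21: outside box; Z[21]=3 grow→box=[21,24)
i=22: min(r-i=2, Z[1]=0)=0; Z[22]=0
i=23: min(r-i=1, Z[2]=0)=0; Z[23]=0
i=24: outside box; Z[24]=0
i=25: outside box; Z[25]=0
i=26: outside box; Z[26]=0
i=27: outside box; Z[27]=0
i=28: outside box; Z[28]=1 grow→box=[28,29)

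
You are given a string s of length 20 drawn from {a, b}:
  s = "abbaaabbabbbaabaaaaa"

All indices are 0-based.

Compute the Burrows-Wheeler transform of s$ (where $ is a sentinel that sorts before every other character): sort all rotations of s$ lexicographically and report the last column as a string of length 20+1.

rank  rotation               last
    0  $abbaaabbabbbaabaaaaa  a
    1  a$abbaaabbabbbaabaaaa  a
    2  aa$abbaaabbabbbaabaaa  a
    3  aaa$abbaaabbabbbaabaa  a
    4  aaaa$abbaaabbabbbaaba  a
    5  aaaaa$abbaaabbabbbaab  b
    6  aaabbabbbaabaaaaa$abb  b
    7  aabaaaaa$abbaaabbabbb  b
    8  aabbabbbaabaaaaa$abba  a
    9  abaaaaa$abbaaabbabbba  a
   10  abbaaabbabbbaabaaaaa$  $
   11  abbabbbaabaaaaa$abbaa  a
   12  abbbaabaaaaa$abbaaabb  b
   13  baaaaa$abbaaabbabbbaa  a
   14  baaabbabbbaabaaaaa$ab  b
   15  baabaaaaa$abbaaabbabb  b
   16  babbbaabaaaaa$abbaaab  b
   17  bbaaabbabbbaabaaaaa$a  a
   18  bbaabaaaaa$abbaaabbab  b
   19  bbabbbaabaaaaa$abbaaa  a
   20  bbbaabaaaaa$abbaaabba  a

aaaaabbbaa$ababbbabaa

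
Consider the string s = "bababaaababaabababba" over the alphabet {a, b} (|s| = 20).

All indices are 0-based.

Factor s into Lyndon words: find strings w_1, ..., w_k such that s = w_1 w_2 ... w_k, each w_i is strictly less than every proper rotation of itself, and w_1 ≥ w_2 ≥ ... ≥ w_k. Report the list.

["b", "ab", "ab", "aaababaabababb", "a"]

emit factor 1: 'b' (i=0, period=1)
emit factor 2: 'ab' (i=1, period=2)
emit factor 3: 'ab' (i=3, period=2)
emit factor 4: 'aaababaabababb' (i=5, period=14)
emit factor 5: 'a' (i=19, period=1)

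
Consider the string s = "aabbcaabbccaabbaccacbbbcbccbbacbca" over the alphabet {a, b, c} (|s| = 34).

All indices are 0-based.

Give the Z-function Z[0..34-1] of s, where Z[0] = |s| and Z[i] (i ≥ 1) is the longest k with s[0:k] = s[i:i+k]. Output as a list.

[34, 1, 0, 0, 0, 5, 1, 0, 0, 0, 0, 4, 1, 0, 0, 1, 0, 0, 1, 0, 0, 0, 0, 0, 0, 0, 0, 0, 0, 1, 0, 0, 0, 1]

Z[0]=34
i=1: i≥r, start 0; Z[1]=1 extend→box=[1,2)
i=2: i≥r, start 0; Z[2]=0
i=3: i≥r, start 0; Z[3]=0
i=4: i≥r, start 0; Z[4]=0
i=5: i≥r, start 0; Z[5]=5 extend→box=[5,10)
i=6: min(r-i=4, Z[1]=1)=1; Z[6]=1
i=7: min(r-i=3, Z[2]=0)=0; Z[7]=0
i=8: min(r-i=2, Z[3]=0)=0; Z[8]=0
i=9: min(r-i=1, Z[4]=0)=0; Z[9]=0
i=10: i≥r, start 0; Z[10]=0
i=11: i≥r, start 0; Z[11]=4 extend→box=[11,15)
i=12: min(r-i=3, Z[1]=1)=1; Z[12]=1
i=13: min(r-i=2, Z[2]=0)=0; Z[13]=0
i=14: min(r-i=1, Z[3]=0)=0; Z[14]=0
i=15: i≥r, start 0; Z[15]=1 extend→box=[15,16)
i=16: i≥r, start 0; Z[16]=0
i=17: i≥r, start 0; Z[17]=0
i=18: i≥r, start 0; Z[18]=1 extend→box=[18,19)
i=19: i≥r, start 0; Z[19]=0
i=20: i≥r, start 0; Z[20]=0
i=21: i≥r, start 0; Z[21]=0
i=22: i≥r, start 0; Z[22]=0
i=23: i≥r, start 0; Z[23]=0
i=24: i≥r, start 0; Z[24]=0
i=25: i≥r, start 0; Z[25]=0
i=26: i≥r, start 0; Z[26]=0
i=27: i≥r, start 0; Z[27]=0
i=28: i≥r, start 0; Z[28]=0
i=29: i≥r, start 0; Z[29]=1 extend→box=[29,30)
i=30: i≥r, start 0; Z[30]=0
i=31: i≥r, start 0; Z[31]=0
i=32: i≥r, start 0; Z[32]=0
i=33: i≥r, start 0; Z[33]=1 extend→box=[33,34)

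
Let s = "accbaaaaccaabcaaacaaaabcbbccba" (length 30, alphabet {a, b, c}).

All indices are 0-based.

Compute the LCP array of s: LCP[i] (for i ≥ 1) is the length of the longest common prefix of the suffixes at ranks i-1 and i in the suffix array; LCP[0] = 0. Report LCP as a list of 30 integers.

[0, 1, 4, 3, 3, 4, 2, 4, 2, 3, 1, 3, 1, 2, 3, 0, 2, 1, 1, 2, 2, 0, 4, 3, 1, 3, 2, 1, 2, 4]

sorted suffixes:
  #0 SA[0]=29  'a'
  #1 SA[1]=18  'aaaabcbbccba'
  #2 SA[2]=4  'aaaaccaabcaaacaaaabcbbccba'
  #3 SA[3]=19  'aaabcbbccba'
  #4 SA[4]=14  'aaacaaaabcbbccba'
  #5 SA[5]=5  'aaaccaabcaaacaaaabcbbccba'
  #6 SA[6]=10  'aabcaaacaaaabcbbccba'
  #7 SA[7]=20  'aabcbbccba'
  #8 SA[8]=15  'aacaaaabcbbccba'
  #9 SA[9]=6  'aaccaabcaaacaaaabcbbccba'
  #10 SA[10]=11  'abcaaacaaaabcbbccba'
  #11 SA[11]=21  'abcbbccba'
  #12 SA[12]=16  'acaaaabcbbccba'
  #13 SA[13]=7  'accaabcaaacaaaabcbbccba'
  #14 SA[14]=0  'accbaaaaccaabcaaacaaaabcbbccba'
  #15 SA[15]=28  'ba'
  #16 SA[16]=3  'baaaaccaabcaaacaaaabcbbccba'
  #17 SA[17]=24  'bbccba'
  #18 SA[18]=12  'bcaaacaaaabcbbccba'
  #19 SA[19]=22  'bcbbccba'
  #20 SA[20]=25  'bccba'
  #21 SA[21]=17  'caaaabcbbccba'
  #22 SA[22]=13  'caaacaaaabcbbccba'
  #23 SA[23]=9  'caabcaaacaaaabcbbccba'
  #24 SA[24]=27  'cba'
  #25 SA[25]=2  'cbaaaaccaabcaaacaaaabcbbccba'
  #26 SA[26]=23  'cbbccba'
  #27 SA[27]=8  'ccaabcaaacaaaabcbbccba'
  #28 SA[28]=26  'ccba'
  #29 SA[29]=1  'ccbaaaaccaabcaaacaaaabcbbccba'

SA = [29, 18, 4, 19, 14, 5, 10, 20, 15, 6, 11, 21, 16, 7, 0, 28, 3, 24, 12, 22, 25, 17, 13, 9, 27, 2, 23, 8, 26, 1]
i: (SA[i-1],SA[i]) lcp shared
  1: (29,18) 1 'a'
  2: (18,4) 4 'aaaa'
  3: (4,19) 3 'aaa'
  4: (19,14) 3 'aaa'
  5: (14,5) 4 'aaac'
  6: (5,10) 2 'aa'
  7: (10,20) 4 'aabc'
  8: (20,15) 2 'aa'
  9: (15,6) 3 'aac'
  10: (6,11) 1 'a'
  11: (11,21) 3 'abc'
  12: (21,16) 1 'a'
  13: (16,7) 2 'ac'
  14: (7,0) 3 'acc'
  15: (0,28) 0 ''
  16: (28,3) 2 'ba'
  17: (3,24) 1 'b'
  18: (24,12) 1 'b'
  19: (12,22) 2 'bc'
  20: (22,25) 2 'bc'
  21: (25,17) 0 ''
  22: (17,13) 4 'caaa'
  23: (13,9) 3 'caa'
  24: (9,27) 1 'c'
  25: (27,2) 3 'cba'
  26: (2,23) 2 'cb'
  27: (23,8) 1 'c'
  28: (8,26) 2 'cc'
  29: (26,1) 4 'ccba'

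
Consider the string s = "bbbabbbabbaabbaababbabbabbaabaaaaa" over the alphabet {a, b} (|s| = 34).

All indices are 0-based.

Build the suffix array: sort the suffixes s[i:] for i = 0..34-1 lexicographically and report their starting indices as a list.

[33, 32, 31, 30, 29, 26, 14, 10, 27, 15, 23, 11, 7, 20, 17, 3, 28, 25, 13, 9, 22, 6, 19, 16, 2, 24, 12, 8, 21, 5, 18, 1, 4, 0]

sorted suffixes:
  #0 SA[0]=33  'a'
  #1 SA[1]=32  'aa'
  #2 SA[2]=31  'aaa'
  #3 SA[3]=30  'aaaa'
  #4 SA[4]=29  'aaaaa'
  #5 SA[5]=26  'aabaaaaa'
  #6 SA[6]=14  'aababbabbabbaabaaaaa'
  #7 SA[7]=10  'aabbaababbabbabbaabaaaaa'
  #8 SA[8]=27  'abaaaaa'
  #9 SA[9]=15  'ababbabbabbaabaaaaa'
  #10 SA[10]=23  'abbaabaaaaa'
  #11 SA[11]=11  'abbaababbabbabbaabaaaaa'
  #12 SA[12]=7  'abbaabbaababbabbabbaabaaaaa'
  #13 SA[13]=20  'abbabbaabaaaaa'
  #14 SA[14]=17  'abbabbabbaabaaaaa'
  #15 SA[15]=3  'abbbabbaabbaababbabbabbaabaaaaa'
  #16 SA[16]=28  'baaaaa'
  #17 SA[17]=25  'baabaaaaa'
  #18 SA[18]=13  'baababbabbabbaabaaaaa'
  #19 SA[19]=9  'baabbaababbabbabbaabaaaaa'
  #20 SA[20]=22  'babbaabaaaaa'
  #21 SA[21]=6  'babbaabbaababbabbabbaabaaaaa'
  #22 SA[22]=19  'babbabbaabaaaaa'
  #23 SA[23]=16  'babbabbabbaabaaaaa'
  #24 SA[24]=2  'babbbabbaabbaababbabbabbaabaaaaa'
  #25 SA[25]=24  'bbaabaaaaa'
  #26 SA[26]=12  'bbaababbabbabbaabaaaaa'
  #27 SA[27]=8  'bbaabbaababbabbabbaabaaaaa'
  #28 SA[28]=21  'bbabbaabaaaaa'
  #29 SA[29]=5  'bbabbaabbaababbabbabbaabaaaaa'
  #30 SA[30]=18  'bbabbabbaabaaaaa'
  #31 SA[31]=1  'bbabbbabbaabbaababbabbabbaabaaaaa'
  #32 SA[32]=4  'bbbabbaabbaababbabbabbaabaaaaa'
  #33 SA[33]=0  'bbbabbbabbaabbaababbabbabbaabaaaaa'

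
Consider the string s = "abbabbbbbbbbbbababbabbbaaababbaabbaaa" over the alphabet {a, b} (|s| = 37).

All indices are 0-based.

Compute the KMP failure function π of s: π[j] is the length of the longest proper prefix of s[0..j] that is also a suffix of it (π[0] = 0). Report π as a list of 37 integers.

π[0] = 0
j=1 s[j]='b': π[1]=0 (border '')
j=2 s[j]='b': π[2]=0 (border '')
j=3 s[j]='a': π[3]=1 (border 'a')
j=4 s[j]='b': π[4]=2 (border 'ab')
j=5 s[j]='b': π[5]=3 (border 'abb')
j=6 s[j]='b': k: 3→0; π[6]=0 (border '')
j=7 s[j]='b': π[7]=0 (border '')
j=8 s[j]='b': π[8]=0 (border '')
j=9 s[j]='b': π[9]=0 (border '')
j=10 s[j]='b': π[10]=0 (border '')
j=11 s[j]='b': π[11]=0 (border '')
j=12 s[j]='b': π[12]=0 (border '')
j=13 s[j]='b': π[13]=0 (border '')
j=14 s[j]='a': π[14]=1 (border 'a')
j=15 s[j]='b': π[15]=2 (border 'ab')
j=16 s[j]='a': k: 2→0; π[16]=1 (border 'a')
j=17 s[j]='b': π[17]=2 (border 'ab')
j=18 s[j]='b': π[18]=3 (border 'abb')
j=19 s[j]='a': π[19]=4 (border 'abba')
j=20 s[j]='b': π[20]=5 (border 'abbab')
j=21 s[j]='b': π[21]=6 (border 'abbabb')
j=22 s[j]='b': π[22]=7 (border 'abbabbb')
j=23 s[j]='a': k: 7→0; π[23]=1 (border 'a')
j=24 s[j]='a': k: 1→0; π[24]=1 (border 'a')
j=25 s[j]='a': k: 1→0; π[25]=1 (border 'a')
j=26 s[j]='b': π[26]=2 (border 'ab')
j=27 s[j]='a': k: 2→0; π[27]=1 (border 'a')
j=28 s[j]='b': π[28]=2 (border 'ab')
j=29 s[j]='b': π[29]=3 (border 'abb')
j=30 s[j]='a': π[30]=4 (border 'abba')
j=31 s[j]='a': k: 4→1→0; π[31]=1 (border 'a')
j=32 s[j]='b': π[32]=2 (border 'ab')
j=33 s[j]='b': π[33]=3 (border 'abb')
j=34 s[j]='a': π[34]=4 (border 'abba')
j=35 s[j]='a': k: 4→1→0; π[35]=1 (border 'a')
j=36 s[j]='a': k: 1→0; π[36]=1 (border 'a')

[0, 0, 0, 1, 2, 3, 0, 0, 0, 0, 0, 0, 0, 0, 1, 2, 1, 2, 3, 4, 5, 6, 7, 1, 1, 1, 2, 1, 2, 3, 4, 1, 2, 3, 4, 1, 1]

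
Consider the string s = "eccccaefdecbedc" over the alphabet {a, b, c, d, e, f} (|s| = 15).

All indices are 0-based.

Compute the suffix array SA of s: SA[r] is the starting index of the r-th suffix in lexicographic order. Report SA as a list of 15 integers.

[5, 11, 14, 4, 10, 3, 2, 1, 13, 8, 9, 0, 12, 6, 7]

rank | idx | suffix
   0 |   5 | aefdecbedc
   1 |  11 | bedc
   2 |  14 | c
   3 |   4 | caefdecbedc
   4 |  10 | cbedc
   5 |   3 | ccaefdecbedc
   6 |   2 | cccaefdecbedc
   7 |   1 | ccccaefdecbedc
   8 |  13 | dc
   9 |   8 | decbedc
  10 |   9 | ecbedc
  11 |   0 | eccccaefdecbedc
  12 |  12 | edc
  13 |   6 | efdecbedc
  14 |   7 | fdecbedc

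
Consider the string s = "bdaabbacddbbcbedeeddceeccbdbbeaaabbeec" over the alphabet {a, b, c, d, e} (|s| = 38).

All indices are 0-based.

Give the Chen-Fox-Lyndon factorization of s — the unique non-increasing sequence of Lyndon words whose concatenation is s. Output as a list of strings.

emit factor 1: 'bd' (i=0, period=2)
emit factor 2: 'aabbacddbbcbedeeddceeccbdbbe' (i=2, period=28)
emit factor 3: 'aaabbeec' (i=30, period=8)

["bd", "aabbacddbbcbedeeddceeccbdbbe", "aaabbeec"]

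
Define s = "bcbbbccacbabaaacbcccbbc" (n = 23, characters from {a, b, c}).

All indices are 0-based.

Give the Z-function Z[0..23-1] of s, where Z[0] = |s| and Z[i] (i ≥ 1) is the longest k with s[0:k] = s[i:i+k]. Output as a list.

Z[0]=23
i=1: i≥r, start 0; Z[1]=0
i=2: i≥r, start 0; Z[2]=1 scan→box=[2,3)
i=3: i≥r, start 0; Z[3]=1 scan→box=[3,4)
i=4: i≥r, start 0; Z[4]=2 scan→box=[4,6)
i=5: min(r-i=1, Z[1]=0)=0; Z[5]=0
i=6: i≥r, start 0; Z[6]=0
i=7: i≥r, start 0; Z[7]=0
i=8: i≥r, start 0; Z[8]=0
i=9: i≥r, start 0; Z[9]=1 scan→box=[9,10)
i=10: i≥r, start 0; Z[10]=0
i=11: i≥r, start 0; Z[11]=1 scan→box=[11,12)
i=12: i≥r, start 0; Z[12]=0
i=13: i≥r, start 0; Z[13]=0
i=14: i≥r, start 0; Z[14]=0
i=15: i≥r, start 0; Z[15]=0
i=16: i≥r, start 0; Z[16]=2 scan→box=[16,18)
i=17: min(r-i=1, Z[1]=0)=0; Z[17]=0
i=18: i≥r, start 0; Z[18]=0
i=19: i≥r, start 0; Z[19]=0
i=20: i≥r, start 0; Z[20]=1 scan→box=[20,21)
i=21: i≥r, start 0; Z[21]=2 scan→box=[21,23)
i=22: min(r-i=1, Z[1]=0)=0; Z[22]=0

[23, 0, 1, 1, 2, 0, 0, 0, 0, 1, 0, 1, 0, 0, 0, 0, 2, 0, 0, 0, 1, 2, 0]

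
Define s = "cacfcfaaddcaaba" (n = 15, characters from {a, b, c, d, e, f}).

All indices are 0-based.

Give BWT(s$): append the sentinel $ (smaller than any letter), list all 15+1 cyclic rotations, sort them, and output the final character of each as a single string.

abcfacaad$fadacc

rank  rotation          last
    0  $cacfcfaaddcaaba  a
    1  a$cacfcfaaddcaab  b
    2  aaba$cacfcfaaddc  c
    3  aaddcaaba$cacfcf  f
    4  aba$cacfcfaaddca  a
    5  acfcfaaddcaaba$c  c
    6  addcaaba$cacfcfa  a
    7  ba$cacfcfaaddcaa  a
    8  caaba$cacfcfaadd  d
    9  cacfcfaaddcaaba$  $
   10  cfaaddcaaba$cacf  f
   11  cfcfaaddcaaba$ca  a
   12  dcaaba$cacfcfaad  d
   13  ddcaaba$cacfcfaa  a
   14  faaddcaaba$cacfc  c
   15  fcfaaddcaaba$cac  c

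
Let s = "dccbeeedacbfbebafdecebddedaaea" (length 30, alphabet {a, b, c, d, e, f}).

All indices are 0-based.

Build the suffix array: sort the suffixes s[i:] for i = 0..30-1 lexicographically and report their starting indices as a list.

rank | idx | suffix
   0 |  29 | a
   1 |  26 | aaea
   2 |   8 | acbfbebafdecebddedaaea
   3 |  27 | aea
   4 |  15 | afdecebddedaaea
   5 |  14 | bafdecebddedaaea
   6 |  21 | bddedaaea
   7 |  12 | bebafdecebddedaaea
   8 |   3 | beeedacbfbebafdecebddedaaea
   9 |  10 | bfbebafdecebddedaaea
  10 |   2 | cbeeedacbfbebafdecebddedaaea
  11 |   9 | cbfbebafdecebddedaaea
  12 |   1 | ccbeeedacbfbebafdecebddedaaea
  13 |  19 | cebddedaaea
  14 |  25 | daaea
  15 |   7 | dacbfbebafdecebddedaaea
  16 |   0 | dccbeeedacbfbebafdecebddedaaea
  17 |  22 | ddedaaea
  18 |  17 | decebddedaaea
  19 |  23 | dedaaea
  20 |  28 | ea
  21 |  13 | ebafdecebddedaaea
  22 |  20 | ebddedaaea
  23 |  18 | ecebddedaaea
  24 |  24 | edaaea
  25 |   6 | edacbfbebafdecebddedaaea
  26 |   5 | eedacbfbebafdecebddedaaea
  27 |   4 | eeedacbfbebafdecebddedaaea
  28 |  11 | fbebafdecebddedaaea
  29 |  16 | fdecebddedaaea

[29, 26, 8, 27, 15, 14, 21, 12, 3, 10, 2, 9, 1, 19, 25, 7, 0, 22, 17, 23, 28, 13, 20, 18, 24, 6, 5, 4, 11, 16]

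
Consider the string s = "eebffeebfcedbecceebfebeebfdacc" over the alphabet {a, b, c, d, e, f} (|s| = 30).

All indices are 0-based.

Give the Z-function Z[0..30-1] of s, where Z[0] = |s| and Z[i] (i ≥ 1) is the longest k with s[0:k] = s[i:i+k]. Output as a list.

Z[0]=30
i=1: outside box; Z[1]=1 extend→box=[1,2)
i=2: outside box; Z[2]=0
i=3: outside box; Z[3]=0
i=4: outside box; Z[4]=0
i=5: outside box; Z[5]=4 extend→box=[5,9)
i=6: min(r-i=3, Z[1]=1)=1; Z[6]=1
i=7: min(r-i=2, Z[2]=0)=0; Z[7]=0
i=8: min(r-i=1, Z[3]=0)=0; Z[8]=0
i=9: outside box; Z[9]=0
i=10: outside box; Z[10]=1 extend→box=[10,11)
i=11: outside box; Z[11]=0
i=12: outside box; Z[12]=0
i=13: outside box; Z[13]=1 extend→box=[13,14)
i=14: outside box; Z[14]=0
i=15: outside box; Z[15]=0
i=16: outside box; Z[16]=4 extend→box=[16,20)
i=17: min(r-i=3, Z[1]=1)=1; Z[17]=1
i=18: min(r-i=2, Z[2]=0)=0; Z[18]=0
i=19: min(r-i=1, Z[3]=0)=0; Z[19]=0
i=20: outside box; Z[20]=1 extend→box=[20,21)
i=21: outside box; Z[21]=0
i=22: outside box; Z[22]=4 extend→box=[22,26)
i=23: min(r-i=3, Z[1]=1)=1; Z[23]=1
i=24: min(r-i=2, Z[2]=0)=0; Z[24]=0
i=25: min(r-i=1, Z[3]=0)=0; Z[25]=0
i=26: outside box; Z[26]=0
i=27: outside box; Z[27]=0
i=28: outside box; Z[28]=0
i=29: outside box; Z[29]=0

[30, 1, 0, 0, 0, 4, 1, 0, 0, 0, 1, 0, 0, 1, 0, 0, 4, 1, 0, 0, 1, 0, 4, 1, 0, 0, 0, 0, 0, 0]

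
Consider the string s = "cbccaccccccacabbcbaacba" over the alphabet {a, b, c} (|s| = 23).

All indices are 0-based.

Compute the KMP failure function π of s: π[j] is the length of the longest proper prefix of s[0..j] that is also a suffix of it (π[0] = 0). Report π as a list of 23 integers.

[0, 0, 1, 1, 0, 1, 1, 1, 1, 1, 1, 0, 1, 0, 0, 0, 1, 2, 0, 0, 1, 2, 0]

π[0] = 0
j=1 s[j]='b': π[1]=0 (border '')
j=2 s[j]='c': π[2]=1 (border 'c')
j=3 s[j]='c': k: 1→0; π[3]=1 (border 'c')
j=4 s[j]='a': k: 1→0; π[4]=0 (border '')
j=5 s[j]='c': π[5]=1 (border 'c')
j=6 s[j]='c': k: 1→0; π[6]=1 (border 'c')
j=7 s[j]='c': k: 1→0; π[7]=1 (border 'c')
j=8 s[j]='c': k: 1→0; π[8]=1 (border 'c')
j=9 s[j]='c': k: 1→0; π[9]=1 (border 'c')
j=10 s[j]='c': k: 1→0; π[10]=1 (border 'c')
j=11 s[j]='a': k: 1→0; π[11]=0 (border '')
j=12 s[j]='c': π[12]=1 (border 'c')
j=13 s[j]='a': k: 1→0; π[13]=0 (border '')
j=14 s[j]='b': π[14]=0 (border '')
j=15 s[j]='b': π[15]=0 (border '')
j=16 s[j]='c': π[16]=1 (border 'c')
j=17 s[j]='b': π[17]=2 (border 'cb')
j=18 s[j]='a': k: 2→0; π[18]=0 (border '')
j=19 s[j]='a': π[19]=0 (border '')
j=20 s[j]='c': π[20]=1 (border 'c')
j=21 s[j]='b': π[21]=2 (border 'cb')
j=22 s[j]='a': k: 2→0; π[22]=0 (border '')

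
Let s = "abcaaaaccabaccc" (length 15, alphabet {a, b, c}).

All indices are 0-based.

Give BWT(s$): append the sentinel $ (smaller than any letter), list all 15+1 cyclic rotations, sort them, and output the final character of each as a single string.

rank  rotation          last
    0  $abcaaaaccabaccc  c
    1  aaaaccabaccc$abc  c
    2  aaaccabaccc$abca  a
    3  aaccabaccc$abcaa  a
    4  abaccc$abcaaaacc  c
    5  abcaaaaccabaccc$  $
    6  accabaccc$abcaaa  a
    7  accc$abcaaaaccab  b
    8  baccc$abcaaaacca  a
    9  bcaaaaccabaccc$a  a
   10  c$abcaaaaccabacc  c
   11  caaaaccabaccc$ab  b
   12  cabaccc$abcaaaac  c
   13  cc$abcaaaaccabac  c
   14  ccabaccc$abcaaaa  a
   15  ccc$abcaaaaccaba  a

ccaac$abaacbccaa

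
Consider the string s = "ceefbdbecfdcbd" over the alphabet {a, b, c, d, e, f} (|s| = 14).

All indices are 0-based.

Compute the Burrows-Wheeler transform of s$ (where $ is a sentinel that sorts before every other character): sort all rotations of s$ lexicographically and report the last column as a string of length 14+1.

dcfdd$ebbfbceec

rank  rotation         last
    0  $ceefbdbecfdcbd  d
    1  bd$ceefbdbecfdc  c
    2  bdbecfdcbd$ceef  f
    3  becfdcbd$ceefbd  d
    4  cbd$ceefbdbecfd  d
    5  ceefbdbecfdcbd$  $
    6  cfdcbd$ceefbdbe  e
    7  d$ceefbdbecfdcb  b
    8  dbecfdcbd$ceefb  b
    9  dcbd$ceefbdbecf  f
   10  ecfdcbd$ceefbdb  b
   11  eefbdbecfdcbd$c  c
   12  efbdbecfdcbd$ce  e
   13  fbdbecfdcbd$cee  e
   14  fdcbd$ceefbdbec  c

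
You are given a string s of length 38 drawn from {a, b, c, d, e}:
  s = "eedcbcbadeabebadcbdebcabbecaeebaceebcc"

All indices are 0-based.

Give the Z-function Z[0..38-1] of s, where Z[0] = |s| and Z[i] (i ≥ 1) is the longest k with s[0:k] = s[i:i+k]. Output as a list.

[38, 1, 0, 0, 0, 0, 0, 0, 0, 1, 0, 0, 1, 0, 0, 0, 0, 0, 0, 1, 0, 0, 0, 0, 0, 1, 0, 0, 2, 1, 0, 0, 0, 2, 1, 0, 0, 0]

Z[0]=38
i=1: fresh scan; Z[1]=1 extend→box=[1,2)
i=2: fresh scan; Z[2]=0
i=3: fresh scan; Z[3]=0
i=4: fresh scan; Z[4]=0
i=5: fresh scan; Z[5]=0
i=6: fresh scan; Z[6]=0
i=7: fresh scan; Z[7]=0
i=8: fresh scan; Z[8]=0
i=9: fresh scan; Z[9]=1 extend→box=[9,10)
i=10: fresh scan; Z[10]=0
i=11: fresh scan; Z[11]=0
i=12: fresh scan; Z[12]=1 extend→box=[12,13)
i=13: fresh scan; Z[13]=0
i=14: fresh scan; Z[14]=0
i=15: fresh scan; Z[15]=0
i=16: fresh scan; Z[16]=0
i=17: fresh scan; Z[17]=0
i=18: fresh scan; Z[18]=0
i=19: fresh scan; Z[19]=1 extend→box=[19,20)
i=20: fresh scan; Z[20]=0
i=21: fresh scan; Z[21]=0
i=22: fresh scan; Z[22]=0
i=23: fresh scan; Z[23]=0
i=24: fresh scan; Z[24]=0
i=25: fresh scan; Z[25]=1 extend→box=[25,26)
i=26: fresh scan; Z[26]=0
i=27: fresh scan; Z[27]=0
i=28: fresh scan; Z[28]=2 extend→box=[28,30)
i=29: min(r-i=1, Z[1]=1)=1; Z[29]=1
i=30: fresh scan; Z[30]=0
i=31: fresh scan; Z[31]=0
i=32: fresh scan; Z[32]=0
i=33: fresh scan; Z[33]=2 extend→box=[33,35)
i=34: min(r-i=1, Z[1]=1)=1; Z[34]=1
i=35: fresh scan; Z[35]=0
i=36: fresh scan; Z[36]=0
i=37: fresh scan; Z[37]=0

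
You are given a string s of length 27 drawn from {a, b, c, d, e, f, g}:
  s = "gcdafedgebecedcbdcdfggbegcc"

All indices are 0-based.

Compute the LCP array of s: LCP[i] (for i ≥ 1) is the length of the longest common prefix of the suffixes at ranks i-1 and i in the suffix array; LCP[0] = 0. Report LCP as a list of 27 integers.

rank | idx | suffix
   0 |   3 | afedgebecedcbdcdfggbegcc
   1 |  15 | bdcdfggbegcc
   2 |   9 | becedcbdcdfggbegcc
   3 |  22 | begcc
   4 |  26 | c
   5 |  14 | cbdcdfggbegcc
   6 |  25 | cc
   7 |   1 | cdafedgebecedcbdcdfggbegcc
   8 |  17 | cdfggbegcc
   9 |  11 | cedcbdcdfggbegcc
  10 |   2 | dafedgebecedcbdcdfggbegcc
  11 |  13 | dcbdcdfggbegcc
  12 |  16 | dcdfggbegcc
  13 |  18 | dfggbegcc
  14 |   6 | dgebecedcbdcdfggbegcc
  15 |   8 | ebecedcbdcdfggbegcc
  16 |  10 | ecedcbdcdfggbegcc
  17 |  12 | edcbdcdfggbegcc
  18 |   5 | edgebecedcbdcdfggbegcc
  19 |  23 | egcc
  20 |   4 | fedgebecedcbdcdfggbegcc
  21 |  19 | fggbegcc
  22 |  21 | gbegcc
  23 |  24 | gcc
  24 |   0 | gcdafedgebecedcbdcdfggbegcc
  25 |   7 | gebecedcbdcdfggbegcc
  26 |  20 | ggbegcc

SA = [3, 15, 9, 22, 26, 14, 25, 1, 17, 11, 2, 13, 16, 18, 6, 8, 10, 12, 5, 23, 4, 19, 21, 24, 0, 7, 20]
[i] adj suffixes → lcp
  [1] 3/15 → 0 ('')
  [2] 15/9 → 1 ('b')
  [3] 9/22 → 2 ('be')
  [4] 22/26 → 0 ('')
  [5] 26/14 → 1 ('c')
  [6] 14/25 → 1 ('c')
  [7] 25/1 → 1 ('c')
  [8] 1/17 → 2 ('cd')
  [9] 17/11 → 1 ('c')
  [10] 11/2 → 0 ('')
  [11] 2/13 → 1 ('d')
  [12] 13/16 → 2 ('dc')
  [13] 16/18 → 1 ('d')
  [14] 18/6 → 1 ('d')
  [15] 6/8 → 0 ('')
  [16] 8/10 → 1 ('e')
  [17] 10/12 → 1 ('e')
  [18] 12/5 → 2 ('ed')
  [19] 5/23 → 1 ('e')
  [20] 23/4 → 0 ('')
  [21] 4/19 → 1 ('f')
  [22] 19/21 → 0 ('')
  [23] 21/24 → 1 ('g')
  [24] 24/0 → 2 ('gc')
  [25] 0/7 → 1 ('g')
  [26] 7/20 → 1 ('g')

[0, 0, 1, 2, 0, 1, 1, 1, 2, 1, 0, 1, 2, 1, 1, 0, 1, 1, 2, 1, 0, 1, 0, 1, 2, 1, 1]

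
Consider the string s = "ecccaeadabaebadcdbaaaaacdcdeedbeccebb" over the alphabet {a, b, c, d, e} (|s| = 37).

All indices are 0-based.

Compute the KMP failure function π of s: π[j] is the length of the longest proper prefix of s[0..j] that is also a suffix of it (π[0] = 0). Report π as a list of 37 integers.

[0, 0, 0, 0, 0, 1, 0, 0, 0, 0, 0, 1, 0, 0, 0, 0, 0, 0, 0, 0, 0, 0, 0, 0, 0, 0, 0, 1, 1, 0, 0, 1, 2, 3, 1, 0, 0]

π[0] = 0
j=1 s[j]='c': π[1]=0 (border '')
j=2 s[j]='c': π[2]=0 (border '')
j=3 s[j]='c': π[3]=0 (border '')
j=4 s[j]='a': π[4]=0 (border '')
j=5 s[j]='e': π[5]=1 (border 'e')
j=6 s[j]='a': k: 1→0; π[6]=0 (border '')
j=7 s[j]='d': π[7]=0 (border '')
j=8 s[j]='a': π[8]=0 (border '')
j=9 s[j]='b': π[9]=0 (border '')
j=10 s[j]='a': π[10]=0 (border '')
j=11 s[j]='e': π[11]=1 (border 'e')
j=12 s[j]='b': k: 1→0; π[12]=0 (border '')
j=13 s[j]='a': π[13]=0 (border '')
j=14 s[j]='d': π[14]=0 (border '')
j=15 s[j]='c': π[15]=0 (border '')
j=16 s[j]='d': π[16]=0 (border '')
j=17 s[j]='b': π[17]=0 (border '')
j=18 s[j]='a': π[18]=0 (border '')
j=19 s[j]='a': π[19]=0 (border '')
j=20 s[j]='a': π[20]=0 (border '')
j=21 s[j]='a': π[21]=0 (border '')
j=22 s[j]='a': π[22]=0 (border '')
j=23 s[j]='c': π[23]=0 (border '')
j=24 s[j]='d': π[24]=0 (border '')
j=25 s[j]='c': π[25]=0 (border '')
j=26 s[j]='d': π[26]=0 (border '')
j=27 s[j]='e': π[27]=1 (border 'e')
j=28 s[j]='e': k: 1→0; π[28]=1 (border 'e')
j=29 s[j]='d': k: 1→0; π[29]=0 (border '')
j=30 s[j]='b': π[30]=0 (border '')
j=31 s[j]='e': π[31]=1 (border 'e')
j=32 s[j]='c': π[32]=2 (border 'ec')
j=33 s[j]='c': π[33]=3 (border 'ecc')
j=34 s[j]='e': k: 3→0; π[34]=1 (border 'e')
j=35 s[j]='b': k: 1→0; π[35]=0 (border '')
j=36 s[j]='b': π[36]=0 (border '')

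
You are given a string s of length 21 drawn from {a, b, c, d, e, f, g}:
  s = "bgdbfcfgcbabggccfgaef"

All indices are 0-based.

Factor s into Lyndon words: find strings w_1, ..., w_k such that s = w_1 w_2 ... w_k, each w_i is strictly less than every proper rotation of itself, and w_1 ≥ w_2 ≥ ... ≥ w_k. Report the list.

["bgd", "bfcfgc", "b", "abggccfgaef"]

emit factor 1: 'bgd' (i=0, period=3)
emit factor 2: 'bfcfgc' (i=3, period=6)
emit factor 3: 'b' (i=9, period=1)
emit factor 4: 'abggccfgaef' (i=10, period=11)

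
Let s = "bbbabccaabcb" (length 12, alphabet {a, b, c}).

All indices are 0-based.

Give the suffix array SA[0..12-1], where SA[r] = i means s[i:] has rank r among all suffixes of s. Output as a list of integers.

[7, 8, 3, 11, 2, 1, 0, 9, 4, 6, 10, 5]

sorted suffixes:
  #0 SA[0]=7  'aabcb'
  #1 SA[1]=8  'abcb'
  #2 SA[2]=3  'abccaabcb'
  #3 SA[3]=11  'b'
  #4 SA[4]=2  'babccaabcb'
  #5 SA[5]=1  'bbabccaabcb'
  #6 SA[6]=0  'bbbabccaabcb'
  #7 SA[7]=9  'bcb'
  #8 SA[8]=4  'bccaabcb'
  #9 SA[9]=6  'caabcb'
  #10 SA[10]=10  'cb'
  #11 SA[11]=5  'ccaabcb'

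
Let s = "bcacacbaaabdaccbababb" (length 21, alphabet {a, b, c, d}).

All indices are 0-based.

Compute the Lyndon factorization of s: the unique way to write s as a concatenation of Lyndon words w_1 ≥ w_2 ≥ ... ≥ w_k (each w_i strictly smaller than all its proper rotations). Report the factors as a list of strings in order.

["bc", "acacb", "aaabdaccbababb"]

emit factor 1: 'bc' (i=0, period=2)
emit factor 2: 'acacb' (i=2, period=5)
emit factor 3: 'aaabdaccbababb' (i=7, period=14)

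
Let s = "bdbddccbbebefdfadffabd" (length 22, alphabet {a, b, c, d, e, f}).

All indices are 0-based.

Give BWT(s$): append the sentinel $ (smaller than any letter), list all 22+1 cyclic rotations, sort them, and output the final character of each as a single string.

dffca$dbecdbbdbfabbfded

rank  rotation                 last
    0  $bdbddccbbebefdfadffabd  d
    1  abd$bdbddccbbebefdfadff  f
    2  adffabd$bdbddccbbebefdf  f
    3  bbebefdfadffabd$bdbddcc  c
    4  bd$bdbddccbbebefdfadffa  a
    5  bdbddccbbebefdfadffabd$  $
    6  bddccbbebefdfadffabd$bd  d
    7  bebefdfadffabd$bdbddccb  b
    8  befdfadffabd$bdbddccbbe  e
    9  cbbebefdfadffabd$bdbddc  c
   10  ccbbebefdfadffabd$bdbdd  d
   11  d$bdbddccbbebefdfadffab  b
   12  dbddccbbebefdfadffabd$b  b
   13  dccbbebefdfadffabd$bdbd  d
   14  ddccbbebefdfadffabd$bdb  b
   15  dfadffabd$bdbddccbbebef  f
   16  dffabd$bdbddccbbebefdfa  a
   17  ebefdfadffabd$bdbddccbb  b
   18  efdfadffabd$bdbddccbbeb  b
   19  fabd$bdbddccbbebefdfadf  f
   20  fadffabd$bdbddccbbebefd  d
   21  fdfadffabd$bdbddccbbebe  e
   22  ffabd$bdbddccbbebefdfad  d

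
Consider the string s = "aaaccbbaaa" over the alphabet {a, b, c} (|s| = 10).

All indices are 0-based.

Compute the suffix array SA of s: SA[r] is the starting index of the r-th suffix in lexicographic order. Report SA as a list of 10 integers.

rank→(start, suffix):
  0 → (9, 'a')
  1 → (8, 'aa')
  2 → (7, 'aaa')
  3 → (0, 'aaaccbbaaa')
  4 → (1, 'aaccbbaaa')
  5 → (2, 'accbbaaa')
  6 → (6, 'baaa')
  7 → (5, 'bbaaa')
  8 → (4, 'cbbaaa')
  9 → (3, 'ccbbaaa')

[9, 8, 7, 0, 1, 2, 6, 5, 4, 3]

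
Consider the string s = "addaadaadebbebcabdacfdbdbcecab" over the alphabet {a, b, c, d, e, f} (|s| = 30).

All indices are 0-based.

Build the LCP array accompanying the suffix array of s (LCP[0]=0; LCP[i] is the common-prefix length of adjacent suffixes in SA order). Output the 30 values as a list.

[0, 3, 1, 2, 1, 1, 2, 2, 0, 1, 1, 2, 1, 2, 1, 0, 3, 1, 1, 0, 4, 2, 1, 2, 1, 1, 0, 2, 1, 0]

sorted suffixes:
  #0 SA[0]=3  'aadaadebbebcabdacfdbdbcecab'
  #1 SA[1]=6  'aadebbebcabdacfdbdbcecab'
  #2 SA[2]=28  'ab'
  #3 SA[3]=15  'abdacfdbdbcecab'
  #4 SA[4]=18  'acfdbdbcecab'
  #5 SA[5]=4  'adaadebbebcabdacfdbdbcecab'
  #6 SA[6]=0  'addaadaadebbebcabdacfdbdbcecab'
  #7 SA[7]=7  'adebbebcabdacfdbdbcecab'
  #8 SA[8]=29  'b'
  #9 SA[9]=10  'bbebcabdacfdbdbcecab'
  #10 SA[10]=13  'bcabdacfdbdbcecab'
  #11 SA[11]=24  'bcecab'
  #12 SA[12]=16  'bdacfdbdbcecab'
  #13 SA[13]=22  'bdbcecab'
  #14 SA[14]=11  'bebcabdacfdbdbcecab'
  #15 SA[15]=27  'cab'
  #16 SA[16]=14  'cabdacfdbdbcecab'
  #17 SA[17]=25  'cecab'
  #18 SA[18]=19  'cfdbdbcecab'
  #19 SA[19]=2  'daadaadebbebcabdacfdbdbcecab'
  #20 SA[20]=5  'daadebbebcabdacfdbdbcecab'
  #21 SA[21]=17  'dacfdbdbcecab'
  #22 SA[22]=23  'dbcecab'
  #23 SA[23]=21  'dbdbcecab'
  #24 SA[24]=1  'ddaadaadebbebcabdacfdbdbcecab'
  #25 SA[25]=8  'debbebcabdacfdbdbcecab'
  #26 SA[26]=9  'ebbebcabdacfdbdbcecab'
  #27 SA[27]=12  'ebcabdacfdbdbcecab'
  #28 SA[28]=26  'ecab'
  #29 SA[29]=20  'fdbdbcecab'

SA = [3, 6, 28, 15, 18, 4, 0, 7, 29, 10, 13, 24, 16, 22, 11, 27, 14, 25, 19, 2, 5, 17, 23, 21, 1, 8, 9, 12, 26, 20]
i: (SA[i-1],SA[i]) lcp shared
  1: (3,6) 3 'aad'
  2: (6,28) 1 'a'
  3: (28,15) 2 'ab'
  4: (15,18) 1 'a'
  5: (18,4) 1 'a'
  6: (4,0) 2 'ad'
  7: (0,7) 2 'ad'
  8: (7,29) 0 ''
  9: (29,10) 1 'b'
  10: (10,13) 1 'b'
  11: (13,24) 2 'bc'
  12: (24,16) 1 'b'
  13: (16,22) 2 'bd'
  14: (22,11) 1 'b'
  15: (11,27) 0 ''
  16: (27,14) 3 'cab'
  17: (14,25) 1 'c'
  18: (25,19) 1 'c'
  19: (19,2) 0 ''
  20: (2,5) 4 'daad'
  21: (5,17) 2 'da'
  22: (17,23) 1 'd'
  23: (23,21) 2 'db'
  24: (21,1) 1 'd'
  25: (1,8) 1 'd'
  26: (8,9) 0 ''
  27: (9,12) 2 'eb'
  28: (12,26) 1 'e'
  29: (26,20) 0 ''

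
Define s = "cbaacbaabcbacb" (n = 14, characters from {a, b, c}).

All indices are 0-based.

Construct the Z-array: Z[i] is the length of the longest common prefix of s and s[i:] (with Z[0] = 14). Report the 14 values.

[14, 0, 0, 0, 4, 0, 0, 0, 0, 3, 0, 0, 2, 0]

Z[0]=14
i=1: i≥r, start 0; Z[1]=0
i=2: i≥r, start 0; Z[2]=0
i=3: i≥r, start 0; Z[3]=0
i=4: i≥r, start 0; Z[4]=4 extend→box=[4,8)
i=5: min(r-i=3, Z[1]=0)=0; Z[5]=0
i=6: min(r-i=2, Z[2]=0)=0; Z[6]=0
i=7: min(r-i=1, Z[3]=0)=0; Z[7]=0
i=8: i≥r, start 0; Z[8]=0
i=9: i≥r, start 0; Z[9]=3 extend→box=[9,12)
i=10: min(r-i=2, Z[1]=0)=0; Z[10]=0
i=11: min(r-i=1, Z[2]=0)=0; Z[11]=0
i=12: i≥r, start 0; Z[12]=2 extend→box=[12,14)
i=13: min(r-i=1, Z[1]=0)=0; Z[13]=0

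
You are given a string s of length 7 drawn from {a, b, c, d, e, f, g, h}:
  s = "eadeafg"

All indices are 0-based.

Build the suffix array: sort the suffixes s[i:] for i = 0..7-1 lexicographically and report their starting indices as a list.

rank→(start, suffix):
  0 → (1, 'adeafg')
  1 → (4, 'afg')
  2 → (2, 'deafg')
  3 → (0, 'eadeafg')
  4 → (3, 'eafg')
  5 → (5, 'fg')
  6 → (6, 'g')

[1, 4, 2, 0, 3, 5, 6]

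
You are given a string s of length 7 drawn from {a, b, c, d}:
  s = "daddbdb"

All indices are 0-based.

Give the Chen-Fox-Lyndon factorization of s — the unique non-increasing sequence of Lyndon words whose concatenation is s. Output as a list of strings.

["d", "addbdb"]

emit factor 1: 'd' (i=0, period=1)
emit factor 2: 'addbdb' (i=1, period=6)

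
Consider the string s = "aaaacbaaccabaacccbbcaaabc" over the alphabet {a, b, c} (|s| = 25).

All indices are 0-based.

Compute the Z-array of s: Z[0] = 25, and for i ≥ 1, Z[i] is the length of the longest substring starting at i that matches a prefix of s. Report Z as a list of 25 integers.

Z[0]=25
i=1: fresh scan; Z[1]=3 scan→box=[1,4)
i=2: min(r-i=2, Z[1]=3)=2; Z[2]=2
i=3: min(r-i=1, Z[2]=2)=1; Z[3]=1
i=4: fresh scan; Z[4]=0
i=5: fresh scan; Z[5]=0
i=6: fresh scan; Z[6]=2 scan→box=[6,8)
i=7: min(r-i=1, Z[1]=3)=1; Z[7]=1
i=8: fresh scan; Z[8]=0
i=9: fresh scan; Z[9]=0
i=10: fresh scan; Z[10]=1 scan→box=[10,11)
i=11: fresh scan; Z[11]=0
i=12: fresh scan; Z[12]=2 scan→box=[12,14)
i=13: min(r-i=1, Z[1]=3)=1; Z[13]=1
i=14: fresh scan; Z[14]=0
i=15: fresh scan; Z[15]=0
i=16: fresh scan; Z[16]=0
i=17: fresh scan; Z[17]=0
i=18: fresh scan; Z[18]=0
i=19: fresh scan; Z[19]=0
i=20: fresh scan; Z[20]=3 scan→box=[20,23)
i=21: min(r-i=2, Z[1]=3)=2; Z[21]=2
i=22: min(r-i=1, Z[2]=2)=1; Z[22]=1
i=23: fresh scan; Z[23]=0
i=24: fresh scan; Z[24]=0

[25, 3, 2, 1, 0, 0, 2, 1, 0, 0, 1, 0, 2, 1, 0, 0, 0, 0, 0, 0, 3, 2, 1, 0, 0]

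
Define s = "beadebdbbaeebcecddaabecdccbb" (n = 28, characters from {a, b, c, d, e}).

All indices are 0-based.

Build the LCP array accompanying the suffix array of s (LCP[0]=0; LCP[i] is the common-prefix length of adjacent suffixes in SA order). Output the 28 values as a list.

sorted suffixes:
  #0 SA[0]=18  'aabecdccbb'
  #1 SA[1]=19  'abecdccbb'
  #2 SA[2]=2  'adebdbbaeebcecddaabecdccbb'
  #3 SA[3]=9  'aeebcecddaabecdccbb'
  #4 SA[4]=27  'b'
  #5 SA[5]=8  'baeebcecddaabecdccbb'
  #6 SA[6]=26  'bb'
  #7 SA[7]=7  'bbaeebcecddaabecdccbb'
  #8 SA[8]=12  'bcecddaabecdccbb'
  #9 SA[9]=5  'bdbbaeebcecddaabecdccbb'
  #10 SA[10]=0  'beadebdbbaeebcecddaabecdccbb'
  #11 SA[11]=20  'becdccbb'
  #12 SA[12]=25  'cbb'
  #13 SA[13]=24  'ccbb'
  #14 SA[14]=22  'cdccbb'
  #15 SA[15]=15  'cddaabecdccbb'
  #16 SA[16]=13  'cecddaabecdccbb'
  #17 SA[17]=17  'daabecdccbb'
  #18 SA[18]=6  'dbbaeebcecddaabecdccbb'
  #19 SA[19]=23  'dccbb'
  #20 SA[20]=16  'ddaabecdccbb'
  #21 SA[21]=3  'debdbbaeebcecddaabecdccbb'
  #22 SA[22]=1  'eadebdbbaeebcecddaabecdccbb'
  #23 SA[23]=11  'ebcecddaabecdccbb'
  #24 SA[24]=4  'ebdbbaeebcecddaabecdccbb'
  #25 SA[25]=21  'ecdccbb'
  #26 SA[26]=14  'ecddaabecdccbb'
  #27 SA[27]=10  'eebcecddaabecdccbb'

SA = [18, 19, 2, 9, 27, 8, 26, 7, 12, 5, 0, 20, 25, 24, 22, 15, 13, 17, 6, 23, 16, 3, 1, 11, 4, 21, 14, 10]
rank  pair      lcp
   1  s[18:],s[19:]  1  'a'
   2  s[19:],s[2:]  1  'a'
   3  s[2:],s[9:]  1  'a'
   4  s[9:],s[27:]  0  ''
   5  s[27:],s[8:]  1  'b'
   6  s[8:],s[26:]  1  'b'
   7  s[26:],s[7:]  2  'bb'
   8  s[7:],s[12:]  1  'b'
   9  s[12:],s[5:]  1  'b'
  10  s[5:],s[0:]  1  'b'
  11  s[0:],s[20:]  2  'be'
  12  s[20:],s[25:]  0  ''
  13  s[25:],s[24:]  1  'c'
  14  s[24:],s[22:]  1  'c'
  15  s[22:],s[15:]  2  'cd'
  16  s[15:],s[13:]  1  'c'
  17  s[13:],s[17:]  0  ''
  18  s[17:],s[6:]  1  'd'
  19  s[6:],s[23:]  1  'd'
  20  s[23:],s[16:]  1  'd'
  21  s[16:],s[3:]  1  'd'
  22  s[3:],s[1:]  0  ''
  23  s[1:],s[11:]  1  'e'
  24  s[11:],s[4:]  2  'eb'
  25  s[4:],s[21:]  1  'e'
  26  s[21:],s[14:]  3  'ecd'
  27  s[14:],s[10:]  1  'e'

[0, 1, 1, 1, 0, 1, 1, 2, 1, 1, 1, 2, 0, 1, 1, 2, 1, 0, 1, 1, 1, 1, 0, 1, 2, 1, 3, 1]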